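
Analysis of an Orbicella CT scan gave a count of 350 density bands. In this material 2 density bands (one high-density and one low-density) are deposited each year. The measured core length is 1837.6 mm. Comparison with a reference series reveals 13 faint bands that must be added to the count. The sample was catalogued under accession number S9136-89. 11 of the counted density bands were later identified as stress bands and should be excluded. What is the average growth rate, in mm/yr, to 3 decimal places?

True density band count = 350 − 11 + 13 = 352.
352 density bands at 2 per year is 352 / 2 = 176 years.
1837.6 mm over 176 years gives 1837.6 / 176 ≈ 10.441 mm/yr.

10.441 mm/yr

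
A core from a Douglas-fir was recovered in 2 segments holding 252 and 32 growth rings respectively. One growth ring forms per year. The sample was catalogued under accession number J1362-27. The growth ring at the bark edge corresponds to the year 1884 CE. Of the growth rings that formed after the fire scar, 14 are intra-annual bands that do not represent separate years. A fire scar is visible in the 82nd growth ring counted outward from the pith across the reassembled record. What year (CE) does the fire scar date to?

1696 CE

Total growth rings = 252 + 32 = 284.
Between growth ring 82 and the bark edge there are 284 − 82 = 202 growth rings.
Removing the 14 false growth rings leaves 202 − 14 = 188 true growth rings beyond the fire scar.
The growth ring at the bark edge is 1884 CE, so the fire scar dates to 1884 − 188 = 1696 CE.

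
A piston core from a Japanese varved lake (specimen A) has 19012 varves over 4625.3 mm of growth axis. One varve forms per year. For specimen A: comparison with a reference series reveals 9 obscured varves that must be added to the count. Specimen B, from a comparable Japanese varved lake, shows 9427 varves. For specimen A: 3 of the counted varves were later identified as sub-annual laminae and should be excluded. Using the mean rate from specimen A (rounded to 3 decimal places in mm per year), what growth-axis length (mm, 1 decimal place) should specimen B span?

Specimen A: correcting the raw count gives 19012 − 3 + 9 = 19018 true varves.
A: Mean rate = 4625.3 mm / 19018 years ≈ 0.243 mm/year.
B's length ≈ 0.243 × 9427 = 2290.8 mm.

2290.8 mm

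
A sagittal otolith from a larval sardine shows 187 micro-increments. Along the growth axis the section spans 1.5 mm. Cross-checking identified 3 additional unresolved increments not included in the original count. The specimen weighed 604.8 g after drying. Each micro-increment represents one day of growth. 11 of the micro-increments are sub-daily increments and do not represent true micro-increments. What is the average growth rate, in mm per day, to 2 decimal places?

0.01 mm per day

True micro-increment count = 187 − 11 + 3 = 179.
Extension rate ≈ 1.5 / 179 = 0.01 mm per day.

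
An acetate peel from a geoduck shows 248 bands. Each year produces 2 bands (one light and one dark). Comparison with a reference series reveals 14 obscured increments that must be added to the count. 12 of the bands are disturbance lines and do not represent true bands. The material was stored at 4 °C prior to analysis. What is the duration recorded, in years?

After corrections the count is 248 − 12 + 14 = 250 bands.
With 2 bands per year, 250 / 2 = 125 years.

125 years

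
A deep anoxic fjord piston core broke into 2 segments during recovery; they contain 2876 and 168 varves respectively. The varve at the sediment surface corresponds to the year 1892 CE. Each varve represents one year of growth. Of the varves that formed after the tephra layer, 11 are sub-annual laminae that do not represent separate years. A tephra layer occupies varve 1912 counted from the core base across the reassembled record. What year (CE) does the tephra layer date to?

771 CE

Total varves = 2876 + 168 = 3044.
Between varve 1912 and the sediment surface there are 3044 − 1912 = 1132 varves.
Excluding 11 false varves: 1132 − 11 = 1121.
The varve at the sediment surface is 1892 CE, so the tephra layer dates to 1892 − 1121 = 771 CE.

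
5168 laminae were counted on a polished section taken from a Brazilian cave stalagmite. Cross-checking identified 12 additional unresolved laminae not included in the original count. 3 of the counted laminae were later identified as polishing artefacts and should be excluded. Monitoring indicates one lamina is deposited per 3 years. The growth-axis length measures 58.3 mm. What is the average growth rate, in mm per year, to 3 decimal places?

Adjusted count: 5168 − 3 + 12 = 5177 laminae.
5177 laminae at 3 years each span 5177 × 3 = 15531 years.
58.3 mm over 15531 years gives 58.3 / 15531 ≈ 0.004 mm per year.

0.004 mm per year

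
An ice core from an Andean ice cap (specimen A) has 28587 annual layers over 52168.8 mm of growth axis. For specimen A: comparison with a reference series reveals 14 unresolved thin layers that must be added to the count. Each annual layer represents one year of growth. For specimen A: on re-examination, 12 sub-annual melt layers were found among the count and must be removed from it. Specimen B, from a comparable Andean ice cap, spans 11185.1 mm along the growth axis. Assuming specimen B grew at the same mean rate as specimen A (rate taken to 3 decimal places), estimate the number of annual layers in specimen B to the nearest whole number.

6129 annual layers

Specimen A: correcting the raw count gives 28587 − 12 + 14 = 28589 true annual layers.
A: Extension rate ≈ 52168.8 / 28589 = 1.825 mm per year.
Specimen B: 11185.1 mm / 1.825 mm per year = 6128.82 years ≈ 6129 annual layers.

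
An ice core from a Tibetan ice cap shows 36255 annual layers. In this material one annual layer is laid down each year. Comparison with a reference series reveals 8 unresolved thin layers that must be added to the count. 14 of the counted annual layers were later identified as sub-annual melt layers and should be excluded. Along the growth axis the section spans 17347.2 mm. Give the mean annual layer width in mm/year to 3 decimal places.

0.479 mm/year

True annual layer count = 36255 − 14 + 8 = 36249.
Extension rate ≈ 17347.2 / 36249 = 0.479 mm/year.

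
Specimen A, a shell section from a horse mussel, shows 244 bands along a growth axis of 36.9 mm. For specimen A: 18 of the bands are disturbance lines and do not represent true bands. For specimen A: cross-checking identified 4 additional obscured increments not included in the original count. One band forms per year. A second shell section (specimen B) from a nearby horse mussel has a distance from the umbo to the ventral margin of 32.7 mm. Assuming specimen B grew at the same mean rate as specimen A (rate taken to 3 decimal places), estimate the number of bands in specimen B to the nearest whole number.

Specimen A: true band count = 244 − 18 + 4 = 230.
A: Mean rate = 36.9 mm / 230 years ≈ 0.160 mm/year.
For B, 32.7 / 0.160 = 204.38 years ≈ 204 bands.

204 bands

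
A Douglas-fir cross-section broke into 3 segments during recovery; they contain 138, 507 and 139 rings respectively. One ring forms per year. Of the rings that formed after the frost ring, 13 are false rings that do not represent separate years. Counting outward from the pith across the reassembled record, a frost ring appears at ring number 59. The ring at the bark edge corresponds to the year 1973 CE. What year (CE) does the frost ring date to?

Total rings = 138 + 507 + 139 = 784.
784 − 59 = 725 rings lie beyond the frost ring toward the bark edge.
Excluding 13 false rings: 725 − 13 = 712.
The ring at the bark edge is 1973 CE, so the frost ring dates to 1973 − 712 = 1261 CE.

1261 CE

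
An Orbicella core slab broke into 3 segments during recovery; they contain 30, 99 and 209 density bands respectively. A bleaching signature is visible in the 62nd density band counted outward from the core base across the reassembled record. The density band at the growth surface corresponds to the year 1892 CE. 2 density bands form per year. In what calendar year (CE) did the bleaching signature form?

1754 CE

Total density bands = 30 + 99 + 209 = 338.
Between density band 62 and the growth surface there are 338 − 62 = 276 density bands.
With 2 density bands per year, 276 / 2 = 138 years.
The density band at the growth surface is 1892 CE, so the bleaching signature dates to 1892 − 138 = 1754 CE.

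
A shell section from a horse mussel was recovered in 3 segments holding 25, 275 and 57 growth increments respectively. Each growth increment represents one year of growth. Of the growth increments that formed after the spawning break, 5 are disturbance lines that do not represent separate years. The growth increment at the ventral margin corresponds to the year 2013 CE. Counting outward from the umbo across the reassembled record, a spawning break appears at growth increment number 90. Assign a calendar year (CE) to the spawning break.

1751 CE

Total growth increments = 25 + 275 + 57 = 357.
The spawning break sits at growth increment 90 from the umbo, so 357 − 90 = 267 growth increments formed after it.
Removing the 5 false growth increments leaves 267 − 5 = 262 true growth increments beyond the spawning break.
2013 − 262 = 1751 CE.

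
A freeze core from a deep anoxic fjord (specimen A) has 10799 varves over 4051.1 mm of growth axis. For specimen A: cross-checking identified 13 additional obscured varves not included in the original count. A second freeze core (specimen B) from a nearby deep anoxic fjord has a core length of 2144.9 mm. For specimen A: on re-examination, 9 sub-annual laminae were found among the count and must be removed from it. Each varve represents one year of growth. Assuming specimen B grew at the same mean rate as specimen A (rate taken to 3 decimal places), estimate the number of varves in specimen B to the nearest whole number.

5720 varves

Specimen A: true varve count = 10799 − 9 + 13 = 10803.
A: 4051.1 mm over 10803 years gives 4051.1 / 10803 ≈ 0.375 mm per year.
For B, 2144.9 / 0.375 = 5719.73 years ≈ 5720 varves.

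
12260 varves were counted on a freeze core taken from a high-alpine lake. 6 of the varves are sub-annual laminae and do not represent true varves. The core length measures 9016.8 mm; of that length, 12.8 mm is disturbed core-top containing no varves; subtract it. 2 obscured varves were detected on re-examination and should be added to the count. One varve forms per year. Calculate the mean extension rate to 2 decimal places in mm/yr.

True varve count = 12260 − 6 + 2 = 12256.
The growth record spans 9016.8 − 12.8 = 9004.0 mm.
Extension rate ≈ 9004.0 / 12256 = 0.73 mm/yr.

0.73 mm/yr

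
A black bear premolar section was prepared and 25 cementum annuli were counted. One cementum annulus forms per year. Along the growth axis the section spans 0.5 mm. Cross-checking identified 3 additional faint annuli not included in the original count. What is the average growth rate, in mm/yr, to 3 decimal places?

After corrections the count is 25 + 3 = 28 cementum annuli.
Mean rate = 0.5 mm / 28 years ≈ 0.018 mm/yr.

0.018 mm/yr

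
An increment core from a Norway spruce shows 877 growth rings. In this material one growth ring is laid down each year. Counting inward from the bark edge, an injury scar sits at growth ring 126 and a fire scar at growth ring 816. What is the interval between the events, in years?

690 years

816 − 126 = 690 growth rings lie between the two events.
At one growth ring per year, 690 years elapsed between them.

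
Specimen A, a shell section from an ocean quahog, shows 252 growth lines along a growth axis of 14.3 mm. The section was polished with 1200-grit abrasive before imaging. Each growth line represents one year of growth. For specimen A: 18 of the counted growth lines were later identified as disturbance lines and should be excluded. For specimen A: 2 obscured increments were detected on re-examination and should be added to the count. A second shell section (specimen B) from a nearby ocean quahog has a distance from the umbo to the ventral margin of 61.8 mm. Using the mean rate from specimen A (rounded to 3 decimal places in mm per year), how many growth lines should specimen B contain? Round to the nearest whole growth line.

1013 growth lines

Specimen A: after corrections the count is 252 − 18 + 2 = 236 growth lines.
A: Mean rate = 14.3 mm / 236 years ≈ 0.061 mm/yr.
For B, 61.8 / 0.061 = 1013.11 years ≈ 1013 growth lines.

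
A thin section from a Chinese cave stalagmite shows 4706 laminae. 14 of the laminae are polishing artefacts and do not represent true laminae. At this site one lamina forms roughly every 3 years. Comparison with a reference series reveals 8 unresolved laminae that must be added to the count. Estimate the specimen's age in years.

After corrections the count is 4706 − 14 + 8 = 4700 laminae.
4700 laminae at 3 years each span 4700 × 3 = 14100 years.

14100 yr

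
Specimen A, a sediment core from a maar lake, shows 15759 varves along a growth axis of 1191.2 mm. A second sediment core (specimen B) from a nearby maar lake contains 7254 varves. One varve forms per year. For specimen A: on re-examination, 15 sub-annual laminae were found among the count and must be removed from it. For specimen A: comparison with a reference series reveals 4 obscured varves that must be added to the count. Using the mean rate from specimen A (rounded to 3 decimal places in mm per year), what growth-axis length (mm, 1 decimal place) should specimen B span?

Specimen A: adjusted count: 15759 − 15 + 4 = 15748 varves.
A: 1191.2 mm over 15748 years gives 1191.2 / 15748 ≈ 0.076 mm per year.
Length of B = 0.076 × 7254 = 551.3 mm.

551.3 mm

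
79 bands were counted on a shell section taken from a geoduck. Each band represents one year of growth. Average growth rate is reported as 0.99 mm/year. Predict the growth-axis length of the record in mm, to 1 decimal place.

78.2 mm

79 years of growth are recorded.
Predicted length = 0.99 mm/year × 79 years = 78.2 mm.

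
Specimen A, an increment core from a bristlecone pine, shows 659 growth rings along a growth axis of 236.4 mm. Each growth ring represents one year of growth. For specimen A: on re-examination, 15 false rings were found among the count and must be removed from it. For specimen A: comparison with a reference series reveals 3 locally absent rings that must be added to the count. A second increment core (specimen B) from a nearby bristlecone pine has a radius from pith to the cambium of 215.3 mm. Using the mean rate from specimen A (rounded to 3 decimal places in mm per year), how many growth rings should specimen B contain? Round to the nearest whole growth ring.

590 growth rings

Specimen A: true growth ring count = 659 − 15 + 3 = 647.
A: Extension rate ≈ 236.4 / 647 = 0.365 mm/yr.
For B, 215.3 / 0.365 = 589.86 years ≈ 590 growth rings.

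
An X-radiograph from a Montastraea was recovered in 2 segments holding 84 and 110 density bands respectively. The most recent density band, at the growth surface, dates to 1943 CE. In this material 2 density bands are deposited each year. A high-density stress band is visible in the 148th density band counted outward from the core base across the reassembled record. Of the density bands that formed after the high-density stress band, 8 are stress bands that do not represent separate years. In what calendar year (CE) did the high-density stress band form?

1924 CE

Total density bands = 84 + 110 = 194.
Between density band 148 and the growth surface there are 194 − 148 = 46 density bands.
Removing the 8 false density bands leaves 46 − 8 = 38 true density bands beyond the high-density stress band.
With 2 density bands per year, 38 / 2 = 19 years.
Counting back 19 years from 1943 CE places the high-density stress band in 1943 − 19 = 1924 CE.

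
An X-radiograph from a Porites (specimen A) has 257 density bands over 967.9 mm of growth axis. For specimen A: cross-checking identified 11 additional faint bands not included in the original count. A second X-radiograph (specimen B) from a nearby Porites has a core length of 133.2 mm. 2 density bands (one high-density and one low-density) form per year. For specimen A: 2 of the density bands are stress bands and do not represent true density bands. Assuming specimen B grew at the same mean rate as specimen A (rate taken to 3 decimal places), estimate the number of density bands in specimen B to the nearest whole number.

Specimen A: correcting the raw count gives 257 − 2 + 11 = 266 true density bands.
Specimen A: 266 density bands at 2 per year is 266 / 2 = 133 years.
A: 967.9 mm over 133 years gives 967.9 / 133 ≈ 7.277 mm/yr.
Specimen B: 133.2 mm / 7.277 mm per year = 18.30 years; at 2 density bands per year that is 18.30 × 2 ≈ 37 density bands.

37 density bands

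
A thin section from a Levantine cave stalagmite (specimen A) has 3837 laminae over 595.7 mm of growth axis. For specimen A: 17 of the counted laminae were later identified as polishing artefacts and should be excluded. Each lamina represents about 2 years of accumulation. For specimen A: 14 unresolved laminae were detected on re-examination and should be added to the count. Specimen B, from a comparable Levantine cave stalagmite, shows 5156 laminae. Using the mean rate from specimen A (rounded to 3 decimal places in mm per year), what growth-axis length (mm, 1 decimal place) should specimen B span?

804.3 mm

Specimen A: true lamina count = 3837 − 17 + 14 = 3834.
Specimen A: 3834 laminae at 2 years each span 3834 × 2 = 7668 years.
A: Mean rate = 595.7 mm / 7668 years ≈ 0.078 mm/year.
Specimen B: 5156 laminae at 2 years each span 5156 × 2 = 10312 years. For B, 0.078 mm/year × 10312 years = 804.3 mm.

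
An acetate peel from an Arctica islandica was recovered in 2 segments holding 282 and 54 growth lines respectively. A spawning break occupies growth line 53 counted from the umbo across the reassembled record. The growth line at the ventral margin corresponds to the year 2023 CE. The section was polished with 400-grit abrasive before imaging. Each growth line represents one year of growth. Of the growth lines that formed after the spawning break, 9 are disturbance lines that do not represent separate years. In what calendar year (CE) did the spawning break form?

1749 CE

Total growth lines = 282 + 54 = 336.
The spawning break sits at growth line 53 from the umbo, so 336 − 53 = 283 growth lines formed after it.
283 − 9 false = 274 true growth lines after the spawning break.
2023 − 274 = 1749 CE.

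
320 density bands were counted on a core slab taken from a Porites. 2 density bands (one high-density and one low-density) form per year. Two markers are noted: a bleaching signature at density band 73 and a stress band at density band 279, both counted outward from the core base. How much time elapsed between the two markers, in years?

The two markers are separated by 279 − 73 = 206 density bands.
206 density bands at 2 per year is 206 / 2 = 103 years.

103 yr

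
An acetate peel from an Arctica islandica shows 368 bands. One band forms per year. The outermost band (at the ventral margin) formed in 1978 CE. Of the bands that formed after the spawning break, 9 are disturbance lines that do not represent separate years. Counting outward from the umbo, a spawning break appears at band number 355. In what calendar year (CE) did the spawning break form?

Between band 355 and the ventral margin there are 368 − 355 = 13 bands.
Excluding 9 false bands: 13 − 9 = 4.
The band at the ventral margin is 1978 CE, so the spawning break dates to 1978 − 4 = 1974 CE.

1974 CE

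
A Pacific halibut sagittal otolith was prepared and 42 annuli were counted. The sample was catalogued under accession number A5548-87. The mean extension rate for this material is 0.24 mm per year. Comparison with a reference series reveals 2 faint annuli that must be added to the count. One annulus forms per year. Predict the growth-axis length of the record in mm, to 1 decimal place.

True annulus count = 42 + 2 = 44.
44 years at 0.24 mm/year gives 0.24 × 44 = 10.6 mm.

10.6 mm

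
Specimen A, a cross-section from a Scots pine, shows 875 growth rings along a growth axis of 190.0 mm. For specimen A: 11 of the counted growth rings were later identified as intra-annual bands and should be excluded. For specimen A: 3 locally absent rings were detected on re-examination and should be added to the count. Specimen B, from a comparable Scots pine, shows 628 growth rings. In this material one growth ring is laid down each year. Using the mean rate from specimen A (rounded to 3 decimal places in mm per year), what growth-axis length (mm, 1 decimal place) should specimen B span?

137.5 mm

Specimen A: true growth ring count = 875 − 11 + 3 = 867.
A: Extension rate ≈ 190.0 / 867 = 0.219 mm/year.
For B, 0.219 mm/year × 628 years = 137.5 mm.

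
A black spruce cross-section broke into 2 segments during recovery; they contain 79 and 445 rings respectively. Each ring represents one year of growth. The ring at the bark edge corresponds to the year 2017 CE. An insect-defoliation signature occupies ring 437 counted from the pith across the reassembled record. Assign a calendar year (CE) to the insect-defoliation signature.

1930 CE

Total rings = 79 + 445 = 524.
524 − 437 = 87 rings lie beyond the insect-defoliation signature toward the bark edge.
The ring at the bark edge is 2017 CE, so the insect-defoliation signature dates to 2017 − 87 = 1930 CE.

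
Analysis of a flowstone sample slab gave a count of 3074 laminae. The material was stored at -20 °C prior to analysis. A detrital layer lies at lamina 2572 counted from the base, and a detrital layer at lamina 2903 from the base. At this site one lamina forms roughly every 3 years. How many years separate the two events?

Separation: 2903 − 2572 = 331 laminae.
Multiplying by 3 years per lamina: 331 × 3 = 993 years.

993 years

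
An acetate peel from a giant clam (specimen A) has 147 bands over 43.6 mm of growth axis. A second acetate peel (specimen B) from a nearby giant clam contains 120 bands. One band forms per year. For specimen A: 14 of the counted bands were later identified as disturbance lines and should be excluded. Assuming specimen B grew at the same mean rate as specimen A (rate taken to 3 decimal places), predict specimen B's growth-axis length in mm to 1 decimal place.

39.4 mm

Specimen A: correcting the raw count gives 147 − 14 = 133 true bands.
A: Mean rate = 43.6 mm / 133 years ≈ 0.328 mm/year.
Length of B = 0.328 × 120 = 39.4 mm.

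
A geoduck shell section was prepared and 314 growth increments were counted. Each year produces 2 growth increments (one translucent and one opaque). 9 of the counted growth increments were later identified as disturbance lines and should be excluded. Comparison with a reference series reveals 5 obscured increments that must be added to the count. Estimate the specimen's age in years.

Correcting the raw count gives 314 − 9 + 5 = 310 true growth increments.
310 growth increments at 2 per year is 310 / 2 = 155 years.

155 years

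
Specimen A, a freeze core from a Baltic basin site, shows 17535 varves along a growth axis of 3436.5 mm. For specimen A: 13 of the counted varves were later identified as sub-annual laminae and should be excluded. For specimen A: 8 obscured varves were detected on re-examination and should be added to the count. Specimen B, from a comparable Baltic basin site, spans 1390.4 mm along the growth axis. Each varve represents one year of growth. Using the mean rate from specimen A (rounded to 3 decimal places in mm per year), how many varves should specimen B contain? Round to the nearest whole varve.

7094 varves

Specimen A: adjusted count: 17535 − 13 + 8 = 17530 varves.
A: Mean rate = 3436.5 mm / 17530 years ≈ 0.196 mm per year.
For B, 1390.4 / 0.196 = 7093.88 years ≈ 7094 varves.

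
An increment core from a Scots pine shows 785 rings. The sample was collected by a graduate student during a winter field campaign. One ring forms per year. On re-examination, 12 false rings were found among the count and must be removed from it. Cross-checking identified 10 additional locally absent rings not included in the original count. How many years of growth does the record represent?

783 years

Correcting the raw count gives 785 − 12 + 10 = 783 true rings.
With a one-to-one ring periodicity this is 783 years.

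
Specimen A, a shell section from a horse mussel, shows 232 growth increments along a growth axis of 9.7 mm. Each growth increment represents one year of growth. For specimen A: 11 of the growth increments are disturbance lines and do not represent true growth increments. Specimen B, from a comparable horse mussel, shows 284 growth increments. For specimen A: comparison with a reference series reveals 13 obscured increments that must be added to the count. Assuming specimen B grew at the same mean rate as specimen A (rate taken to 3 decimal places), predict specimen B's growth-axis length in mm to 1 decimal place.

11.6 mm

Specimen A: correcting the raw count gives 232 − 11 + 13 = 234 true growth increments.
A: Extension rate ≈ 9.7 / 234 = 0.041 mm/yr.
For B, 0.041 mm/year × 284 years = 11.6 mm.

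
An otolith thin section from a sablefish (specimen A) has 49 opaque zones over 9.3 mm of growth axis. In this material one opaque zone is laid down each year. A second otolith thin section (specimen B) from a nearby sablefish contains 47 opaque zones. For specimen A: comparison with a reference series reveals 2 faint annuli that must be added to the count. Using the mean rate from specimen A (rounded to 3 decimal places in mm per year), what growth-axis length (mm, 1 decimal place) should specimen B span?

8.6 mm

Specimen A: correcting the raw count gives 49 + 2 = 51 true opaque zones.
A: 9.3 mm over 51 years gives 9.3 / 51 ≈ 0.182 mm/year.
B's length ≈ 0.182 × 47 = 8.6 mm.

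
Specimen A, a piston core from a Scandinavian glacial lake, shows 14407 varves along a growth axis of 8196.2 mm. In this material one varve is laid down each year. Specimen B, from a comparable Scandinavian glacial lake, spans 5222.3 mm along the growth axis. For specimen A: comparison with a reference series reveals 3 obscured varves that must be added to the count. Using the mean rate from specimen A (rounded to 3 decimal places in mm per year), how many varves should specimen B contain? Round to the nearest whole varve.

9178 varves

Specimen A: after corrections the count is 14407 + 3 = 14410 varves.
A: 8196.2 mm over 14410 years gives 8196.2 / 14410 ≈ 0.569 mm/yr.
Specimen B: 5222.3 mm / 0.569 mm per year = 9178.03 years ≈ 9178 varves.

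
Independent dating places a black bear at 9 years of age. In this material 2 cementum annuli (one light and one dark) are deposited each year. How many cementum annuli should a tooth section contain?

18 cementum annuli

9 years at 2 cementum annuli per year gives 9 × 2 = 18 cementum annuli.
So 18 cementum annuli should be present.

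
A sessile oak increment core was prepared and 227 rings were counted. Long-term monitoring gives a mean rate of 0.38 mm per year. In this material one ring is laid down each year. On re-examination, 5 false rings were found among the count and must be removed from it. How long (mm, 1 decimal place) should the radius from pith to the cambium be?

After corrections the count is 227 − 5 = 222 rings.
Predicted length = 0.38 mm/year × 222 years = 84.4 mm.

84.4 mm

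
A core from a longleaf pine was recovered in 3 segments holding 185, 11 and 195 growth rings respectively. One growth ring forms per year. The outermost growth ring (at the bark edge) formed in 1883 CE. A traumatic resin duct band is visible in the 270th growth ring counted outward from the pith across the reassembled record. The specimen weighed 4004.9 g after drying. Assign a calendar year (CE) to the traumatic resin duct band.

Total growth rings = 185 + 11 + 195 = 391.
391 − 270 = 121 growth rings lie beyond the traumatic resin duct band toward the bark edge.
The growth ring at the bark edge is 1883 CE, so the traumatic resin duct band dates to 1883 − 121 = 1762 CE.

1762 CE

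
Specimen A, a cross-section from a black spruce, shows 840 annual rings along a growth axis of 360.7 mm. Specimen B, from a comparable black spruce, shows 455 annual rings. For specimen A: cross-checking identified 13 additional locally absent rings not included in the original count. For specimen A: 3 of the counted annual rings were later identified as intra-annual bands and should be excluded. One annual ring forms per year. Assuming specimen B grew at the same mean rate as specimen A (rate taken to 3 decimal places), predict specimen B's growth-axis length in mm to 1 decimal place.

Specimen A: after corrections the count is 840 − 3 + 13 = 850 annual rings.
A: Mean rate = 360.7 mm / 850 years ≈ 0.424 mm/year.
B's length ≈ 0.424 × 455 = 192.9 mm.

192.9 mm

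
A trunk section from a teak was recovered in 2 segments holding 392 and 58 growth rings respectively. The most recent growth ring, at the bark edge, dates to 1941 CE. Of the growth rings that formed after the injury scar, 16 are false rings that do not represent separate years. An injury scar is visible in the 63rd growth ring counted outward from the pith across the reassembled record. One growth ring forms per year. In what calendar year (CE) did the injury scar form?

Total growth rings = 392 + 58 = 450.
450 − 63 = 387 growth rings lie beyond the injury scar toward the bark edge.
Removing the 16 false growth rings leaves 387 − 16 = 371 true growth rings beyond the injury scar.
The growth ring at the bark edge is 1941 CE, so the injury scar dates to 1941 − 371 = 1570 CE.

1570 CE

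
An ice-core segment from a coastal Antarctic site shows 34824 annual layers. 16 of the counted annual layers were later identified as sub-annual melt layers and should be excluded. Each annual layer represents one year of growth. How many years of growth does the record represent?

Adjusted count: 34824 − 16 = 34808 annual layers.
One annual layer per year makes the duration 34808 years.

34808 yr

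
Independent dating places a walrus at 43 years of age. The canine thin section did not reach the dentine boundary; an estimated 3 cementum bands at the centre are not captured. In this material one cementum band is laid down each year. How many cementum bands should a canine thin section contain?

40 cementum bands

Expected cementum bands over 43 years: 43.
43 − 3 missed = 40 cementum bands expected in the prepared section.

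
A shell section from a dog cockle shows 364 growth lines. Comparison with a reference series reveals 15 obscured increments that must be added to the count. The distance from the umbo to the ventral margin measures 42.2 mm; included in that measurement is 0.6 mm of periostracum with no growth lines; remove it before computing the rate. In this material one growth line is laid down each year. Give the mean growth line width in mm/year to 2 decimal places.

0.11 mm/year

Adjusted count: 364 + 15 = 379 growth lines.
Removing the 0.6 mm offcut leaves 42.2 − 0.6 = 41.6 mm.
Extension rate ≈ 41.6 / 379 = 0.11 mm/year.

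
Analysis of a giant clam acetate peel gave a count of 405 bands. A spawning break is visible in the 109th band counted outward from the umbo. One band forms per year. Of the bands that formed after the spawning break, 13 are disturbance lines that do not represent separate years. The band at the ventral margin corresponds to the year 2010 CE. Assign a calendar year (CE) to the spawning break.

Between band 109 and the ventral margin there are 405 − 109 = 296 bands.
Removing the 13 false bands leaves 296 − 13 = 283 true bands beyond the spawning break.
Counting back 283 years from 2010 CE places the spawning break in 2010 − 283 = 1727 CE.

1727 CE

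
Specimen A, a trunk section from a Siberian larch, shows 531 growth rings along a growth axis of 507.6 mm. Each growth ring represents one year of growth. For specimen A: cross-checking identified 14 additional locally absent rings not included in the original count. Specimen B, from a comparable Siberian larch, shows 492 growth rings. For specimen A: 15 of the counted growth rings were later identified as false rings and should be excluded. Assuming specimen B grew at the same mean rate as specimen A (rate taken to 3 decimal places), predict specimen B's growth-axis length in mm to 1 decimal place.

471.3 mm

Specimen A: true growth ring count = 531 − 15 + 14 = 530.
A: 507.6 mm over 530 years gives 507.6 / 530 ≈ 0.958 mm per year.
B's length ≈ 0.958 × 492 = 471.3 mm.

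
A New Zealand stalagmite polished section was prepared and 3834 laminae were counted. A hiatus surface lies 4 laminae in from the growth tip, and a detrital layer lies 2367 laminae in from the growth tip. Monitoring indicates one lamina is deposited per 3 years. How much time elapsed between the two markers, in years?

2367 − 4 = 2363 laminae lie between the two events.
At 3 years per lamina, 2363 × 3 = 7089 years.

7089 years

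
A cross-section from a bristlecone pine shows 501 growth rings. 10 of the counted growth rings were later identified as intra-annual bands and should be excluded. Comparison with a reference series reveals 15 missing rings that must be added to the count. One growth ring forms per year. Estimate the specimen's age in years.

After corrections the count is 501 − 10 + 15 = 506 growth rings.
At one growth ring per year, that is 506 years.

506 yr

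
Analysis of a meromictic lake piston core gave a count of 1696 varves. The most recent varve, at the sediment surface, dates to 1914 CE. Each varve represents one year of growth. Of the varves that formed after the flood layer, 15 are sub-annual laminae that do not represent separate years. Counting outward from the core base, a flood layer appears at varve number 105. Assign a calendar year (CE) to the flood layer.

Between varve 105 and the sediment surface there are 1696 − 105 = 1591 varves.
Excluding 15 false varves: 1591 − 15 = 1576.
The varve at the sediment surface is 1914 CE, so the flood layer dates to 1914 − 1576 = 338 CE.

338 CE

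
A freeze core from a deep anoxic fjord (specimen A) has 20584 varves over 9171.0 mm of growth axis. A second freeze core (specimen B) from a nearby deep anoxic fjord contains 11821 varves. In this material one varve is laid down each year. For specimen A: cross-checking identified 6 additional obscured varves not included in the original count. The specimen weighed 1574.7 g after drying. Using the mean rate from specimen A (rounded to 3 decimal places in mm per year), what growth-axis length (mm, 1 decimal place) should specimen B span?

5260.3 mm

Specimen A: true varve count = 20584 + 6 = 20590.
A: Mean rate = 9171.0 mm / 20590 years ≈ 0.445 mm/yr.
Length of B = 0.445 × 11821 = 5260.3 mm.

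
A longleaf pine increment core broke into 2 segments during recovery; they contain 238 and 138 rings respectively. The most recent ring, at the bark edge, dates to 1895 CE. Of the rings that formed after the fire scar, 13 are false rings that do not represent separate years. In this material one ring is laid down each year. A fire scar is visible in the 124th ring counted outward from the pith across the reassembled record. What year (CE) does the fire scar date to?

Total rings = 238 + 138 = 376.
376 − 124 = 252 rings lie beyond the fire scar toward the bark edge.
Removing the 13 false rings leaves 252 − 13 = 239 true rings beyond the fire scar.
Counting back 239 years from 1895 CE places the fire scar in 1895 − 239 = 1656 CE.

1656 CE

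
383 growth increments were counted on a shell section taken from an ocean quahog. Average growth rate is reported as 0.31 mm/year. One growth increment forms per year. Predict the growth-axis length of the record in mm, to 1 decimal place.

118.7 mm

383 years of growth are recorded.
Length ≈ 0.31 × 383 = 118.7 mm.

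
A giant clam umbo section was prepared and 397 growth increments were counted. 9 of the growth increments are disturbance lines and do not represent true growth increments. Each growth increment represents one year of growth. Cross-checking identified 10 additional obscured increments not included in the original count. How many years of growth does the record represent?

398 yr

Adjusted count: 397 − 9 + 10 = 398 growth increments.
At one growth increment per year, that is 398 years.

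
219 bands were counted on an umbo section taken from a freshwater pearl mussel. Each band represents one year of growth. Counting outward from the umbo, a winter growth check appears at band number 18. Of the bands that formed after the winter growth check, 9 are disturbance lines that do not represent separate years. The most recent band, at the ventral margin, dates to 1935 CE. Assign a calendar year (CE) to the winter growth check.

1743 CE

219 − 18 = 201 bands lie beyond the winter growth check toward the ventral margin.
Removing the 9 false bands leaves 201 − 9 = 192 true bands beyond the winter growth check.
The band at the ventral margin is 1935 CE, so the winter growth check dates to 1935 − 192 = 1743 CE.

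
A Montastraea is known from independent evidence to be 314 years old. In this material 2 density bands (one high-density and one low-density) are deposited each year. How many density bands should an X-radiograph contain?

628 density bands

With 2 density bands per year, 314 years would produce 314 × 2 = 628 density bands.
So 628 density bands should be present.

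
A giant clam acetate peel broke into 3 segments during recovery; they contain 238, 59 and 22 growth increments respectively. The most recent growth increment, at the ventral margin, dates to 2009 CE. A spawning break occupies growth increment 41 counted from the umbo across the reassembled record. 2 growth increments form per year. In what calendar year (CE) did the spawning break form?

1870 CE

Total growth increments = 238 + 59 + 22 = 319.
The spawning break sits at growth increment 41 from the umbo, so 319 − 41 = 278 growth increments formed after it.
With 2 growth increments per year, 278 / 2 = 139 years.
Counting back 139 years from 2009 CE places the spawning break in 2009 − 139 = 1870 CE.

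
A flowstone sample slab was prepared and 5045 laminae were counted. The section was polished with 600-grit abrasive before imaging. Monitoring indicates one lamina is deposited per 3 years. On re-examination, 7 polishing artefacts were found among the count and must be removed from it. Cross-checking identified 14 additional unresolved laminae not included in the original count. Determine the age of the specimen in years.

Correcting the raw count gives 5045 − 7 + 14 = 5052 true laminae.
5052 laminae at 3 years each span 5052 × 3 = 15156 years.

15156 years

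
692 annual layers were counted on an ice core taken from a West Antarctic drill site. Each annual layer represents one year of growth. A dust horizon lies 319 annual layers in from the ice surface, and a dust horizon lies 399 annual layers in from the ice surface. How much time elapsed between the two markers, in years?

The two markers are separated by 399 − 319 = 80 annual layers.
One annual layer per year makes the interval 80 years.

80 years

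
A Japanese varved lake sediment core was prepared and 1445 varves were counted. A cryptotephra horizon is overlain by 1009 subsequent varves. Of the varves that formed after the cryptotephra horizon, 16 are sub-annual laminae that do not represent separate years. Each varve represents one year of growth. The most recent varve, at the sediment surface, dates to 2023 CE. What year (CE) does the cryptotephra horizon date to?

1030 CE

There are 1009 varves younger than the cryptotephra horizon.
1009 − 16 false = 993 true varves after the cryptotephra horizon.
Counting back 993 years from 2023 CE places the cryptotephra horizon in 2023 − 993 = 1030 CE.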